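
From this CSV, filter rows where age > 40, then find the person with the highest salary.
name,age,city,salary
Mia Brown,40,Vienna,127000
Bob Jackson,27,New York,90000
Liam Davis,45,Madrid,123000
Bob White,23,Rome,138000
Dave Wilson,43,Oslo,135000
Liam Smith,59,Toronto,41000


Filter: age > 40
Sort by: salary (descending)

Filtered records (3):
  Dave Wilson, age 43, salary $135000
  Liam Davis, age 45, salary $123000
  Liam Smith, age 59, salary $41000

Highest salary: Dave Wilson ($135000)

Dave Wilson


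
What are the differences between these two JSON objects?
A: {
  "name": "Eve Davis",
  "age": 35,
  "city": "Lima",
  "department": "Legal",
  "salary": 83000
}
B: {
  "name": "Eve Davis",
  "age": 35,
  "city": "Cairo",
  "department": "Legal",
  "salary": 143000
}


Comparing each field (in key order):
  name: same
  age: same
  city: DIFFERENT
  department: same
  salary: DIFFERENT
Differences:
  city: Lima -> Cairo
  salary: 83000 -> 143000

2 field(s) changed

2 changes: city, salary


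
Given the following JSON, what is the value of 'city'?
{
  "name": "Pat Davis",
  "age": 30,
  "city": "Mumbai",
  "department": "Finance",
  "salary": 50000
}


Looking up field 'city'
Value: Mumbai

Mumbai


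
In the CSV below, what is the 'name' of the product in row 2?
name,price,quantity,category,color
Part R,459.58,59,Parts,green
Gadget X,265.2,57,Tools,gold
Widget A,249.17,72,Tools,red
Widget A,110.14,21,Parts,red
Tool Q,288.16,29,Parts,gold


Query: Row 2 ('Gadget X'), column 'name'
Value: Gadget X

Gadget X


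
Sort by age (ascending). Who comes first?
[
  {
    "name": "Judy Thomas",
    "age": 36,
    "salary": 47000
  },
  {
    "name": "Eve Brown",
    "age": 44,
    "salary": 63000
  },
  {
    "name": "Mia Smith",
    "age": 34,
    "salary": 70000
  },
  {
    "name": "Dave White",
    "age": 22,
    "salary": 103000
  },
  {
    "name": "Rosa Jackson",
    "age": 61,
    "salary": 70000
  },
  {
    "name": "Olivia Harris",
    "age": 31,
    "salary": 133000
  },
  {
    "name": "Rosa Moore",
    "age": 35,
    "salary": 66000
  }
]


Sort by: age (ascending)

Sorted order:
  1. Dave White (age = 22)
  2. Olivia Harris (age = 31)
  3. Mia Smith (age = 34)
  4. Rosa Moore (age = 35)
  5. Judy Thomas (age = 36)
  6. Eve Brown (age = 44)
  7. Rosa Jackson (age = 61)

First: Dave White

Dave White


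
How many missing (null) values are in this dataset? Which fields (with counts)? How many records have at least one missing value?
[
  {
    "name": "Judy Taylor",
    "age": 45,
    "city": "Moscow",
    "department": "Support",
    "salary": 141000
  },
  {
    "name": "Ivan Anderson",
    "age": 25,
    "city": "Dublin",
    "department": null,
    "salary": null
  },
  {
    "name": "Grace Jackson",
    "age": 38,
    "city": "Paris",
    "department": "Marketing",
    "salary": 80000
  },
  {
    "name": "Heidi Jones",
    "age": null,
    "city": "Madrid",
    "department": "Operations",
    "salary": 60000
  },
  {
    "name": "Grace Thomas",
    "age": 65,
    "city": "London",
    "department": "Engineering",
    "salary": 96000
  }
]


Checking for missing (null) values in 5 records:

  Judy Taylor: complete
  Ivan Anderson: department, salary
  Grace Jackson: complete
  Heidi Jones: age
  Grace Thomas: complete

Per field:
  name: 0 missing
  age: 1 missing
  city: 0 missing
  department: 1 missing
  salary: 1 missing

Total missing values: 3
Records with any missing: 2

3 missing values (age: 1, department: 1, salary: 1); 2 incomplete records


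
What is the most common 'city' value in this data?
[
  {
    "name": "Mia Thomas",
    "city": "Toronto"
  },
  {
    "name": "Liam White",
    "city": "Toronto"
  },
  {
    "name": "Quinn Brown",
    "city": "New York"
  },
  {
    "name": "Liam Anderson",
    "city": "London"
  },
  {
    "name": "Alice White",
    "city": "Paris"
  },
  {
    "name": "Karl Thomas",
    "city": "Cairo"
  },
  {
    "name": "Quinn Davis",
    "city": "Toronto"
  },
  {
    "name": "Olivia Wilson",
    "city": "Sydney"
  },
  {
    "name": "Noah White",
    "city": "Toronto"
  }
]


Counting 'city' values across 9 records:

  Toronto: 4 ####
  New York: 1 #
  London: 1 #
  Paris: 1 #
  Cairo: 1 #
  Sydney: 1 #

Most common: Toronto (4 times)

Toronto (4 times)


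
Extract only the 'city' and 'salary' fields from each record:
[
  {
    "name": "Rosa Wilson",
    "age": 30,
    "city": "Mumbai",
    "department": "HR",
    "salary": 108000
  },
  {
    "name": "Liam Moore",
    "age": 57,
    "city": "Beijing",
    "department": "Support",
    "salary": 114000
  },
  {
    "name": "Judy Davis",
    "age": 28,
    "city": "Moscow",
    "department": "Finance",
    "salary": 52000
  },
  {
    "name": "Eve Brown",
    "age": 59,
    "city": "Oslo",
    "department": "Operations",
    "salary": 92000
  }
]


Original: 4 records with fields: name, age, city, department, salary
Keep: ['city', 'salary']
Drop: ['name', 'age', 'department']
Result: 4 records, 2 fields each

[
  {
    "city": "Mumbai",
    "salary": 108000
  },
  {
    "city": "Beijing",
    "salary": 114000
  },
  {
    "city": "Moscow",
    "salary": 52000
  },
  {
    "city": "Oslo",
    "salary": 92000
  }
]


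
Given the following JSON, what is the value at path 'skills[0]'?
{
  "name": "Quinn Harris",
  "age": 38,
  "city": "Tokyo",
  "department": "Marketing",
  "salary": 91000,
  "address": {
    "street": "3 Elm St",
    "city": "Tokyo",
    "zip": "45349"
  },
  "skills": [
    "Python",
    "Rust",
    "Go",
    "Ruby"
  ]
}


Query: skills[0]
Path: skills -> first element
Value: Python

Python


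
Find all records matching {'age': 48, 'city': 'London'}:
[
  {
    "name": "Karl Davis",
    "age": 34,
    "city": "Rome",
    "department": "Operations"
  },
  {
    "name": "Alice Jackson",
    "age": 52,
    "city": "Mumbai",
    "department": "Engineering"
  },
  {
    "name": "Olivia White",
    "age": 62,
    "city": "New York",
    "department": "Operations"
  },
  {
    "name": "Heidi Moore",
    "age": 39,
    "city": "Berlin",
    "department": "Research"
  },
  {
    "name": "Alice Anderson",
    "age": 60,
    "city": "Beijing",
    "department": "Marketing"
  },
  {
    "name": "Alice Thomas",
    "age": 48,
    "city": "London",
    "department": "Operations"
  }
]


Search criteria: {'age': 48, 'city': 'London'}

Checking 6 records:
  Karl Davis: {age: 34, city: Rome}
  Alice Jackson: {age: 52, city: Mumbai}
  Olivia White: {age: 62, city: New York}
  Heidi Moore: {age: 39, city: Berlin}
  Alice Anderson: {age: 60, city: Beijing}
  Alice Thomas: {age: 48, city: London} <-- MATCH

Matches: ["Alice Thomas"]

["Alice Thomas"]


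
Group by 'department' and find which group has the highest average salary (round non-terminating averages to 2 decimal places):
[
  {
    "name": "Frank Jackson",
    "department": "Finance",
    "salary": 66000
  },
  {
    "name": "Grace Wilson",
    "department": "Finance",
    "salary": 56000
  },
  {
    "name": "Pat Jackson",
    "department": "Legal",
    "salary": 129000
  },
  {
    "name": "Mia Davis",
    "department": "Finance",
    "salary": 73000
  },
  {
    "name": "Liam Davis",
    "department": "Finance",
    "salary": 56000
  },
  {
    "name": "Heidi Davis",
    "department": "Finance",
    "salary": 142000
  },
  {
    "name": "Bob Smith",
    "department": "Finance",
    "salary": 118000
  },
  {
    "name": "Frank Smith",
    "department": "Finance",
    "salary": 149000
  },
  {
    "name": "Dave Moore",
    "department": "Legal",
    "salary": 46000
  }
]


Group by: department

Groups:
  Finance: 7 people, avg salary = 660000/7 ≈ $94285.71
  Legal: 2 people, avg salary = 175000/2 = $87500

Highest average salary: Finance (≈$94285.71)

Finance (≈$94285.71)


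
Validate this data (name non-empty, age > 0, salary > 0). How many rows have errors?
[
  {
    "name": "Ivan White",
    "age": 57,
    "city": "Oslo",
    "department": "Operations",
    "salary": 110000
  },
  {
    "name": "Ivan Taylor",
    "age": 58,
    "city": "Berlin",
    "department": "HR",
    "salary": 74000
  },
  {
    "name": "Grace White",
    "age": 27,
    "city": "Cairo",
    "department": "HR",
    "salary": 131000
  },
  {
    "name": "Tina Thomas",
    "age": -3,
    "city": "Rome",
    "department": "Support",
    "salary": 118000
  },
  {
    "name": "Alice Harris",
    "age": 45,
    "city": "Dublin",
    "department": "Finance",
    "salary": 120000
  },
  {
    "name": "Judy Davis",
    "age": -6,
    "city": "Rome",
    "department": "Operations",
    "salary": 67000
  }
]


Validating 6 records:
Rules: name non-empty, age > 0, salary > 0

  Row 1 (Ivan White): OK
  Row 2 (Ivan Taylor): OK
  Row 3 (Grace White): OK
  Row 4 (Tina Thomas): negative age: -3
  Row 5 (Alice Harris): OK
  Row 6 (Judy Davis): negative age: -6

Total errors: 2

2 errors


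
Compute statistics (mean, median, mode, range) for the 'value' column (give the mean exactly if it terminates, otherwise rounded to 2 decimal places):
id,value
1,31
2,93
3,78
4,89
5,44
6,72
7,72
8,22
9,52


Data: [31, 93, 78, 89, 44, 72, 72, 22, 52]
Count: 9
Sum: 553
Mean: 553/9 ≈ 61.44 (rounded to 2 decimal places)
Sorted: [22, 31, 44, 52, 72, 72, 78, 89, 93]
Median: 72.0
Mode: 72 (2 times)
Range: 93 - 22 = 71
Min: 22, Max: 93

mean≈61.44, median=72.0, mode=72, range=71


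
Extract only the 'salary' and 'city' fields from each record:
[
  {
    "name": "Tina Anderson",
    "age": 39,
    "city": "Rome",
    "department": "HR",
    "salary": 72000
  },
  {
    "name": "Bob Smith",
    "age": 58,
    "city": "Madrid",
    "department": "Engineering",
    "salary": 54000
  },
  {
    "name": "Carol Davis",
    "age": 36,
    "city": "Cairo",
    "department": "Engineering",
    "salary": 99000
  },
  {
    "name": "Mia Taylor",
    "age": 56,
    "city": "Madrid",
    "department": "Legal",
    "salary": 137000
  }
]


Original: 4 records with fields: name, age, city, department, salary
Keep: ['salary', 'city']
Drop: ['name', 'age', 'department']
Result: 4 records, 2 fields each

[
  {
    "salary": 72000,
    "city": "Rome"
  },
  {
    "salary": 54000,
    "city": "Madrid"
  },
  {
    "salary": 99000,
    "city": "Cairo"
  },
  {
    "salary": 137000,
    "city": "Madrid"
  }
]


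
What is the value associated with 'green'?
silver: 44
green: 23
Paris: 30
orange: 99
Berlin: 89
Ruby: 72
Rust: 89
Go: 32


Looking up key 'green'
Value: 23

23


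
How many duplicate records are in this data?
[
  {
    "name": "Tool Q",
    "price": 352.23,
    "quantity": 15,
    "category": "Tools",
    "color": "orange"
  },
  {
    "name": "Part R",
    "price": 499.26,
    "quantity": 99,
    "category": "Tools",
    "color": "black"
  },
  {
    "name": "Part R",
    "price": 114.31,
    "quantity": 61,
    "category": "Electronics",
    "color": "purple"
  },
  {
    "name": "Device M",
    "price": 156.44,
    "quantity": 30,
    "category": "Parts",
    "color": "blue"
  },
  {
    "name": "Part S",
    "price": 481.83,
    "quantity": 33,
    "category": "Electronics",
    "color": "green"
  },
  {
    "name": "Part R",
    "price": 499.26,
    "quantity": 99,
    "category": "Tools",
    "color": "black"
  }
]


Checking 6 records for duplicates:

  Row 1: Tool Q ($352.23, qty 15)
  Row 2: Part R ($499.26, qty 99)
  Row 3: Part R ($114.31, qty 61)
  Row 4: Device M ($156.44, qty 30)
  Row 5: Part S ($481.83, qty 33)
  Row 6: Part R ($499.26, qty 99) <-- DUPLICATE

Duplicates found: 1
Unique records: 5

1 duplicates, 5 unique


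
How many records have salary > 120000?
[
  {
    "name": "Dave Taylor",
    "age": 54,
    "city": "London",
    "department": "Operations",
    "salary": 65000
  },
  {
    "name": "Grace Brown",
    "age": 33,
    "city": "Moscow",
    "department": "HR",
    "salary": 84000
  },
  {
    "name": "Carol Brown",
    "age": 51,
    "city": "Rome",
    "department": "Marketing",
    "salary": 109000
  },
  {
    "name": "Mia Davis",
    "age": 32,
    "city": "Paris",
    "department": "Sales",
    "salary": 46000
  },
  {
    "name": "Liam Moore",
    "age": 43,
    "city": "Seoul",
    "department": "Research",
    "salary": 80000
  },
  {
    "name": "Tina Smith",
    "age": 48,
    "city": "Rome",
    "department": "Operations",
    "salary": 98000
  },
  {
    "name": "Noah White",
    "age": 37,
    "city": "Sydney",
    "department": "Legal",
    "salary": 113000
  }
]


Data: 7 records
Condition: salary > 120000

Checking each record:
  Dave Taylor: 65000
  Grace Brown: 84000
  Carol Brown: 109000
  Mia Davis: 46000
  Liam Moore: 80000
  Tina Smith: 98000
  Noah White: 113000

Count: 0

0


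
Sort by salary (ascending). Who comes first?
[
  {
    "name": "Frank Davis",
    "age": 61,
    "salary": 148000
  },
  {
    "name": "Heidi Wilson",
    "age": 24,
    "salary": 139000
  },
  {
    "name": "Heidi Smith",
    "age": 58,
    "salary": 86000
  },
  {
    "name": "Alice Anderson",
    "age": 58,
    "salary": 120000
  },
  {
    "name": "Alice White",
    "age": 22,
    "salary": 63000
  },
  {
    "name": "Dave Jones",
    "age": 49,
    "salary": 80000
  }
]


Sort by: salary (ascending)

Sorted order:
  1. Alice White (salary = 63000)
  2. Dave Jones (salary = 80000)
  3. Heidi Smith (salary = 86000)
  4. Alice Anderson (salary = 120000)
  5. Heidi Wilson (salary = 139000)
  6. Frank Davis (salary = 148000)

First: Alice White

Alice White


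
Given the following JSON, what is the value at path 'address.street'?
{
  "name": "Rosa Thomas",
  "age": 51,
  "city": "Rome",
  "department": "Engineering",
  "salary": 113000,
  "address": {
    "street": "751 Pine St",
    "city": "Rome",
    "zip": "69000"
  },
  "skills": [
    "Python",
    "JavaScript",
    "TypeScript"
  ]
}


Query: address.street
Path: address -> street
Value: 751 Pine St

751 Pine St


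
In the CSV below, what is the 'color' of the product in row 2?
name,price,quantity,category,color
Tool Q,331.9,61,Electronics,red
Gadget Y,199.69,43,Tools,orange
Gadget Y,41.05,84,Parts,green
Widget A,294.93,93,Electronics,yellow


Query: Row 2 ('Gadget Y'), column 'color'
Value: orange

orange


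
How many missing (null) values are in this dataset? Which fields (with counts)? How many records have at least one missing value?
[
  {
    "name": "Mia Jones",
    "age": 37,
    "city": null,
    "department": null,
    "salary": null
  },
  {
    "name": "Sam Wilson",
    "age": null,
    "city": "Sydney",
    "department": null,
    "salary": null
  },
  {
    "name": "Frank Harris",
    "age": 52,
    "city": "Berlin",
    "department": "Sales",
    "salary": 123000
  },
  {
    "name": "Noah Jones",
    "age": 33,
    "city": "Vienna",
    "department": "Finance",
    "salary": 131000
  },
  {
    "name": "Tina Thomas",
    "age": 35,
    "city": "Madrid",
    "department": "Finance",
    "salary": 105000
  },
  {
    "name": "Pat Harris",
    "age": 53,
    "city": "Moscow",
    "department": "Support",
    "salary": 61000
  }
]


Checking for missing (null) values in 6 records:

  Mia Jones: city, department, salary
  Sam Wilson: age, department, salary
  Frank Harris: complete
  Noah Jones: complete
  Tina Thomas: complete
  Pat Harris: complete

Per field:
  name: 0 missing
  age: 1 missing
  city: 1 missing
  department: 2 missing
  salary: 2 missing

Total missing values: 6
Records with any missing: 2

6 missing values (age: 1, city: 1, department: 2, salary: 2); 2 incomplete records


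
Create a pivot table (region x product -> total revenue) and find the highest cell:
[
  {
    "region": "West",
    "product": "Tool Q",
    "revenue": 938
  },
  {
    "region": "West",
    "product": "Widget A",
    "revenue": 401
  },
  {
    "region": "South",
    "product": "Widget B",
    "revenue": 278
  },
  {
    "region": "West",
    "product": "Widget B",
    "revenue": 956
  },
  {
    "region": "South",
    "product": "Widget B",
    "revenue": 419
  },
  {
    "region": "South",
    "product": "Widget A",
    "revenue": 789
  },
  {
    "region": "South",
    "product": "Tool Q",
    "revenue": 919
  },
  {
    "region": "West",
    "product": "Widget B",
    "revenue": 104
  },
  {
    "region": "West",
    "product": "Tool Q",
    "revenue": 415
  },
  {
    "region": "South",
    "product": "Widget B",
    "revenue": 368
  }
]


Pivot: region (rows) x product (columns) -> total revenue

     Tool Q        Widget A      Widget B    
South          919           789          1065  
West          1353           401          1060  

Highest: West / Tool Q = $1353

West / Tool Q = $1353


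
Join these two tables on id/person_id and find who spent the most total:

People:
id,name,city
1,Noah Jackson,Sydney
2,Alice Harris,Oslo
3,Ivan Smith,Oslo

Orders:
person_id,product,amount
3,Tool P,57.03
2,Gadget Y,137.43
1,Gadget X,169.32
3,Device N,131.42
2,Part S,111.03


Join on: people.id = orders.person_id

Joined rows:
  Ivan Smith (Oslo) bought Tool P for $57.03
  Alice Harris (Oslo) bought Gadget Y for $137.43
  Noah Jackson (Sydney) bought Gadget X for $169.32
  Ivan Smith (Oslo) bought Device N for $131.42
  Alice Harris (Oslo) bought Part S for $111.03

Total per person:
  Alice Harris: $248.46
  Ivan Smith: $188.45
  Noah Jackson: $169.32

Top spender: Alice Harris ($248.46)

Alice Harris ($248.46)


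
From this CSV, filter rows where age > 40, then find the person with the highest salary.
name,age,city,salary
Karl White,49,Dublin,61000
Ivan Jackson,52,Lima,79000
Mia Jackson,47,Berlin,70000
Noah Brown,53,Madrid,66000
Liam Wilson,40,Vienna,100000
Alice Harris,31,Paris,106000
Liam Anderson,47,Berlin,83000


Filter: age > 40
Sort by: salary (descending)

Filtered records (5):
  Liam Anderson, age 47, salary $83000
  Ivan Jackson, age 52, salary $79000
  Mia Jackson, age 47, salary $70000
  Noah Brown, age 53, salary $66000
  Karl White, age 49, salary $61000

Highest salary: Liam Anderson ($83000)

Liam Anderson


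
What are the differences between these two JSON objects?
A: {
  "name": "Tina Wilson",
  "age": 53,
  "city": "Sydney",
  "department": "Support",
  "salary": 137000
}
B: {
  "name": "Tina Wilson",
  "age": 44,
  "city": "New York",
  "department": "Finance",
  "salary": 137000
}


Comparing each field (in key order):
  name: same
  age: DIFFERENT
  city: DIFFERENT
  department: DIFFERENT
  salary: same
Differences:
  age: 53 -> 44
  city: Sydney -> New York
  department: Support -> Finance

3 field(s) changed

3 changes: age, city, department


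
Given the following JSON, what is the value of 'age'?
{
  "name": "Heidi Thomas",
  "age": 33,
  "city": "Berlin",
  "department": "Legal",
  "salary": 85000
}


Looking up field 'age'
Value: 33

33


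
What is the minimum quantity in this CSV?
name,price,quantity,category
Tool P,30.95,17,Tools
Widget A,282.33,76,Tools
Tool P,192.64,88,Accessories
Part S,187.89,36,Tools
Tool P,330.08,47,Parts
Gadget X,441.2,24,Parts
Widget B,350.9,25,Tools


Computing minimum quantity:
Values: [17, 76, 88, 36, 47, 24, 25]
Min = 17

17


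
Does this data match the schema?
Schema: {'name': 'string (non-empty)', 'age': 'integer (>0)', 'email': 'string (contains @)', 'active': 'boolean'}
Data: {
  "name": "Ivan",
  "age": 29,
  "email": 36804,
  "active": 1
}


Validating each field against schema:
  name: OK (non-empty string)
  age: OK (positive integer)
  email: FAIL (36804 is not a string)
  active: FAIL (1 is not a boolean)

Result: INVALID (2 errors: email, active)

INVALID (2 errors: email, active)


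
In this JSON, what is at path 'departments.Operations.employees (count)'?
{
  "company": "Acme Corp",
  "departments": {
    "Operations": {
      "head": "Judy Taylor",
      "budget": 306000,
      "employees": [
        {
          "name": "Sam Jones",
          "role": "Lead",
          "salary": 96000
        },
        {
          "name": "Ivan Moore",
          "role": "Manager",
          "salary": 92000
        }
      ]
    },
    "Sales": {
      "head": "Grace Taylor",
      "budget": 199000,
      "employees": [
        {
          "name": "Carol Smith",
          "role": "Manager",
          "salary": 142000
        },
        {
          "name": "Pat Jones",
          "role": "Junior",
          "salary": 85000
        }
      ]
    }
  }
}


Path: departments.Operations.employees (count)

Navigate:
  -> departments
  -> Operations
  -> employees (array, length 2)

2


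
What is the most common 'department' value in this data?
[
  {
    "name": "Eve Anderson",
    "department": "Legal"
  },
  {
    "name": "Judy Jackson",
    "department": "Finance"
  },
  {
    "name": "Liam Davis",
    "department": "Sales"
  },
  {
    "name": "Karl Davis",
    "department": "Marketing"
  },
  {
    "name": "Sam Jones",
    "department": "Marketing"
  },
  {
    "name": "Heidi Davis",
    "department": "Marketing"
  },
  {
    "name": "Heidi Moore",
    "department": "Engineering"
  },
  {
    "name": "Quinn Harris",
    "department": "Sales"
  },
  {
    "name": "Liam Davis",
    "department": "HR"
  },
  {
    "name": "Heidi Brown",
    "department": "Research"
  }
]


Counting 'department' values across 10 records:

  Marketing: 3 ###
  Sales: 2 ##
  Legal: 1 #
  Finance: 1 #
  Engineering: 1 #
  HR: 1 #
  Research: 1 #

Most common: Marketing (3 times)

Marketing (3 times)


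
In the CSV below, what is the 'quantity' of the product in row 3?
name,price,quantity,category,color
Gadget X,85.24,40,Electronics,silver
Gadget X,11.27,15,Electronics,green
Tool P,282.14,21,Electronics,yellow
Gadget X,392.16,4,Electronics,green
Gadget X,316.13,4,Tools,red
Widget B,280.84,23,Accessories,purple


Query: Row 3 ('Tool P'), column 'quantity'
Value: 21

21


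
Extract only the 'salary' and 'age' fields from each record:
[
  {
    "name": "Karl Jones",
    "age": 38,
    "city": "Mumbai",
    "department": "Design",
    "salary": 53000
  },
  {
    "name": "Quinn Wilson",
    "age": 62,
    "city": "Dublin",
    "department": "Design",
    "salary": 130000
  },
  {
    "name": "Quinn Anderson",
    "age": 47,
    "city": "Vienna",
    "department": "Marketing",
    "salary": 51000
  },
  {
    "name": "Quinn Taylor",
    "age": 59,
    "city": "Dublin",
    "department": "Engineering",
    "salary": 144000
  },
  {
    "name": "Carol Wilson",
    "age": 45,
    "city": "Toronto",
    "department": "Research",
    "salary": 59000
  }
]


Original: 5 records with fields: name, age, city, department, salary
Keep: ['salary', 'age']
Drop: ['name', 'city', 'department']
Result: 5 records, 2 fields each

[
  {
    "salary": 53000,
    "age": 38
  },
  {
    "salary": 130000,
    "age": 62
  },
  {
    "salary": 51000,
    "age": 47
  },
  {
    "salary": 144000,
    "age": 59
  },
  {
    "salary": 59000,
    "age": 45
  }
]


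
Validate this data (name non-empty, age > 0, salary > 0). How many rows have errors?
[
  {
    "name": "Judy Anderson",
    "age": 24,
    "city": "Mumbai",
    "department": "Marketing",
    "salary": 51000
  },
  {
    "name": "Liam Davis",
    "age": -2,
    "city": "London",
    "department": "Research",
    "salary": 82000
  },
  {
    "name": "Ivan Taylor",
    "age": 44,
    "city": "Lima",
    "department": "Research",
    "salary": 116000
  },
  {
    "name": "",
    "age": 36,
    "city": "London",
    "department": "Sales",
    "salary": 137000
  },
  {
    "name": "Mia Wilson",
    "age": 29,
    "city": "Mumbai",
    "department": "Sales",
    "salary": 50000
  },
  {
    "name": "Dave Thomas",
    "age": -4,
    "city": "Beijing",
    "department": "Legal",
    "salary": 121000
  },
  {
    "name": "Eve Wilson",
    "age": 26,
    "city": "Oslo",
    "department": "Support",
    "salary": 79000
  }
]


Validating 7 records:
Rules: name non-empty, age > 0, salary > 0

  Row 1 (Judy Anderson): OK
  Row 2 (Liam Davis): negative age: -2
  Row 3 (Ivan Taylor): OK
  Row 4 (???): empty name
  Row 5 (Mia Wilson): OK
  Row 6 (Dave Thomas): negative age: -4
  Row 7 (Eve Wilson): OK

Total errors: 3

3 errors


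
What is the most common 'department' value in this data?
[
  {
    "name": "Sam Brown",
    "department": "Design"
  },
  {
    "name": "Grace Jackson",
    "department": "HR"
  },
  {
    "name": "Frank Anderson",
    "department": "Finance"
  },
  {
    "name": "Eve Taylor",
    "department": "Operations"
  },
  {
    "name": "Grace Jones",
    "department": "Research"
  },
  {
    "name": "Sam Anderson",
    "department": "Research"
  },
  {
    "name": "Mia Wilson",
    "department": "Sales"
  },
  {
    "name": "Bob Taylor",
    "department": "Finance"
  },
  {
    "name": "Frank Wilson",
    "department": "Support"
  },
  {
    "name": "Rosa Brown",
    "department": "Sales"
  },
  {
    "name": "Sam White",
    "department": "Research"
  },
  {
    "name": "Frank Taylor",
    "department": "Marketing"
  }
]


Counting 'department' values across 12 records:

  Research: 3 ###
  Finance: 2 ##
  Sales: 2 ##
  Design: 1 #
  HR: 1 #
  Operations: 1 #
  Support: 1 #
  Marketing: 1 #

Most common: Research (3 times)

Research (3 times)


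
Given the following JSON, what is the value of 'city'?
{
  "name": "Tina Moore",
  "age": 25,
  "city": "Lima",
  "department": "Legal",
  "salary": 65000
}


Looking up field 'city'
Value: Lima

Lima


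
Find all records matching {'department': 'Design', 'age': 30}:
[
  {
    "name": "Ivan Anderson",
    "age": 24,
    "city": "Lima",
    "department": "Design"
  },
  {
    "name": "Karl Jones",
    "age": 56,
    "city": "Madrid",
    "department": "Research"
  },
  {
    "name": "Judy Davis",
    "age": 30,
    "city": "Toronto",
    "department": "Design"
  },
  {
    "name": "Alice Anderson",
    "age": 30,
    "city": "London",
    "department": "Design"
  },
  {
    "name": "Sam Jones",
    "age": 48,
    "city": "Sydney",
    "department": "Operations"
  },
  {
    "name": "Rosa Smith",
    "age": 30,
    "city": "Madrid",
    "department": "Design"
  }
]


Search criteria: {'department': 'Design', 'age': 30}

Checking 6 records:
  Ivan Anderson: {department: Design, age: 24}
  Karl Jones: {department: Research, age: 56}
  Judy Davis: {department: Design, age: 30} <-- MATCH
  Alice Anderson: {department: Design, age: 30} <-- MATCH
  Sam Jones: {department: Operations, age: 48}
  Rosa Smith: {department: Design, age: 30} <-- MATCH

Matches: ["Judy Davis", "Alice Anderson", "Rosa Smith"]

["Judy Davis", "Alice Anderson", "Rosa Smith"]


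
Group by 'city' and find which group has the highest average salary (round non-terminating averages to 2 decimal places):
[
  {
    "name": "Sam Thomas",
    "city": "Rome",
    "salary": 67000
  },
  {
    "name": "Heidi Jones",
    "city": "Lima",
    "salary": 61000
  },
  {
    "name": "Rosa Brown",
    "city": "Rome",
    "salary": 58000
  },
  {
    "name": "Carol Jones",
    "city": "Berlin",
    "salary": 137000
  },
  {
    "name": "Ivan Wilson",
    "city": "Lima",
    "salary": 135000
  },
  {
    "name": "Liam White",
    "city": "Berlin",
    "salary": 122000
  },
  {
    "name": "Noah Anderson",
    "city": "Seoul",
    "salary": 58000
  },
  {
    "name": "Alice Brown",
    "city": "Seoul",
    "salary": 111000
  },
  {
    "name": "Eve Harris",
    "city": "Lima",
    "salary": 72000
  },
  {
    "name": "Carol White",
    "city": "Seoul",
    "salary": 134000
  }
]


Group by: city

Groups:
  Berlin: 2 people, avg salary = 259000/2 = $129500
  Lima: 3 people, avg salary = 268000/3 ≈ $89333.33
  Rome: 2 people, avg salary = 125000/2 = $62500
  Seoul: 3 people, avg salary = 303000/3 = $101000

Highest average salary: Berlin ($129500)

Berlin ($129500)


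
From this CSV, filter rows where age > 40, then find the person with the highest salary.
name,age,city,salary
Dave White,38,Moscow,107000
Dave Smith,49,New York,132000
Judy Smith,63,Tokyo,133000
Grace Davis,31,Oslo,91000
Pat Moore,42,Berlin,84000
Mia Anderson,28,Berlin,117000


Filter: age > 40
Sort by: salary (descending)

Filtered records (3):
  Judy Smith, age 63, salary $133000
  Dave Smith, age 49, salary $132000
  Pat Moore, age 42, salary $84000

Highest salary: Judy Smith ($133000)

Judy Smith


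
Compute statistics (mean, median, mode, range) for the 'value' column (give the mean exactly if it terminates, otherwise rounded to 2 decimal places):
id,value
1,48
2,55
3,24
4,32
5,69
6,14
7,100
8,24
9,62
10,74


Data: [48, 55, 24, 32, 69, 14, 100, 24, 62, 74]
Count: 10
Sum: 502
Mean: 502/10 = 50.2
Sorted: [14, 24, 24, 32, 48, 55, 62, 69, 74, 100]
Median: 51.5
Mode: 24 (2 times)
Range: 100 - 14 = 86
Min: 14, Max: 100

mean=50.2, median=51.5, mode=24, range=86


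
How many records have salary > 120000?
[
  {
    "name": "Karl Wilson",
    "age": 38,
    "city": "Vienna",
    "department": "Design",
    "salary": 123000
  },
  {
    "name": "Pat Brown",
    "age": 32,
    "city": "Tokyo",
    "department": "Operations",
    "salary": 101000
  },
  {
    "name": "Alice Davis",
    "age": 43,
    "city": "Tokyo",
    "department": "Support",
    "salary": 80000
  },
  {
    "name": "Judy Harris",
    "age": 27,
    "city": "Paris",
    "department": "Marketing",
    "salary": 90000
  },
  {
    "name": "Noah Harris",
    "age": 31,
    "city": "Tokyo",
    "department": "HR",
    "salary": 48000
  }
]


Data: 5 records
Condition: salary > 120000

Checking each record:
  Karl Wilson: 123000 MATCH
  Pat Brown: 101000
  Alice Davis: 80000
  Judy Harris: 90000
  Noah Harris: 48000

Count: 1

1


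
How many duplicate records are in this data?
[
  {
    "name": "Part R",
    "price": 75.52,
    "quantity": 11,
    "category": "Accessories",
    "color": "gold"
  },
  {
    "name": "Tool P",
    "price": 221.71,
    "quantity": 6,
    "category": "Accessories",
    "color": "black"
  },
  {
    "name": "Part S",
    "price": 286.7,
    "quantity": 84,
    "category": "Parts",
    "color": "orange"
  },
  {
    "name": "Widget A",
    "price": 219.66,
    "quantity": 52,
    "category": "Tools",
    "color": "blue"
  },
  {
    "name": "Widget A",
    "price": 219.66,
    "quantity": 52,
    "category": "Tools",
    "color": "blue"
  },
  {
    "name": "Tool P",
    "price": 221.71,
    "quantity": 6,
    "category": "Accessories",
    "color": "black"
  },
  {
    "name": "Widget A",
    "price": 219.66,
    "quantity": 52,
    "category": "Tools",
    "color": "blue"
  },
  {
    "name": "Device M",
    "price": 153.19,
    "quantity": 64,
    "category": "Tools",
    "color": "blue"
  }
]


Checking 8 records for duplicates:

  Row 1: Part R ($75.52, qty 11)
  Row 2: Tool P ($221.71, qty 6)
  Row 3: Part S ($286.7, qty 84)
  Row 4: Widget A ($219.66, qty 52)
  Row 5: Widget A ($219.66, qty 52) <-- DUPLICATE
  Row 6: Tool P ($221.71, qty 6) <-- DUPLICATE
  Row 7: Widget A ($219.66, qty 52) <-- DUPLICATE
  Row 8: Device M ($153.19, qty 64)

Duplicates found: 3
Unique records: 5

3 duplicates, 5 unique


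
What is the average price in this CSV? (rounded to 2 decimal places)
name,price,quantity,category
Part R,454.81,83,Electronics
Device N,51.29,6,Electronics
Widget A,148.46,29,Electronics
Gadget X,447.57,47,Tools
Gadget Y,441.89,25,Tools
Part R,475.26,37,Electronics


Computing average price:
Values: [454.81, 51.29, 148.46, 447.57, 441.89, 475.26]
Sum = 2019.28
Count = 6
Average = 2019.28/6 ≈ 336.55 (rounded to 2 decimal places)

336.55


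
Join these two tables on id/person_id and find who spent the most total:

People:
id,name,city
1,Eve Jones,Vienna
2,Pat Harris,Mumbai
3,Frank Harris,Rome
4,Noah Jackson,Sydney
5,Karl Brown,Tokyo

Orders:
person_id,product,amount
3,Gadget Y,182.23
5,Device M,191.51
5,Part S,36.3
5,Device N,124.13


Join on: people.id = orders.person_id

Joined rows:
  Frank Harris (Rome) bought Gadget Y for $182.23
  Karl Brown (Tokyo) bought Device M for $191.51
  Karl Brown (Tokyo) bought Part S for $36.3
  Karl Brown (Tokyo) bought Device N for $124.13

Total per person:
  Karl Brown: $351.94
  Frank Harris: $182.23

Top spender: Karl Brown ($351.94)

Karl Brown ($351.94)


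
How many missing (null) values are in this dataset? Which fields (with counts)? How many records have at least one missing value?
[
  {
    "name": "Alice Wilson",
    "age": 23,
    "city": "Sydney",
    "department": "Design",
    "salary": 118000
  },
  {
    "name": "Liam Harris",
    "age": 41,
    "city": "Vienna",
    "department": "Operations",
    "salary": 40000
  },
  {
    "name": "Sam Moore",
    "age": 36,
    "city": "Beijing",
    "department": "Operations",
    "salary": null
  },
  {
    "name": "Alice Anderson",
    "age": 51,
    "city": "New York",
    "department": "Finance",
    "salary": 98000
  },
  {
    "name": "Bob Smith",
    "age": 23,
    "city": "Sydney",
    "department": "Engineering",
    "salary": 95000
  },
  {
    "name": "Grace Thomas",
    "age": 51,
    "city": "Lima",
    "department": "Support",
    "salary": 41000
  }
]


Checking for missing (null) values in 6 records:

  Alice Wilson: complete
  Liam Harris: complete
  Sam Moore: salary
  Alice Anderson: complete
  Bob Smith: complete
  Grace Thomas: complete

Per field:
  name: 0 missing
  age: 0 missing
  city: 0 missing
  department: 0 missing
  salary: 1 missing

Total missing values: 1
Records with any missing: 1

1 missing values (salary: 1); 1 incomplete records


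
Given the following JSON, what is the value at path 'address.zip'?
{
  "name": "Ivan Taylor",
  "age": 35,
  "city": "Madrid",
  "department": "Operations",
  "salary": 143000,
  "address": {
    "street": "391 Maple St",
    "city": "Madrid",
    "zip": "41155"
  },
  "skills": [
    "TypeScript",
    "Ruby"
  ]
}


Query: address.zip
Path: address -> zip
Value: 41155

41155


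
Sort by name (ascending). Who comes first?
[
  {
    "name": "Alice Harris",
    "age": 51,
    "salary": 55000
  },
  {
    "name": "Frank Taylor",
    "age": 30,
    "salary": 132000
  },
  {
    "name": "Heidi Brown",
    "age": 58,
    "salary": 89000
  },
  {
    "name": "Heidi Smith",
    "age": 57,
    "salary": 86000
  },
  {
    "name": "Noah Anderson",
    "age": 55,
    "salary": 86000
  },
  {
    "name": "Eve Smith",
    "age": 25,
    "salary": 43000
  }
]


Sort by: name (ascending)

Sorted order:
  1. Alice Harris (name = Alice Harris)
  2. Eve Smith (name = Eve Smith)
  3. Frank Taylor (name = Frank Taylor)
  4. Heidi Brown (name = Heidi Brown)
  5. Heidi Smith (name = Heidi Smith)
  6. Noah Anderson (name = Noah Anderson)

First: Alice Harris

Alice Harris


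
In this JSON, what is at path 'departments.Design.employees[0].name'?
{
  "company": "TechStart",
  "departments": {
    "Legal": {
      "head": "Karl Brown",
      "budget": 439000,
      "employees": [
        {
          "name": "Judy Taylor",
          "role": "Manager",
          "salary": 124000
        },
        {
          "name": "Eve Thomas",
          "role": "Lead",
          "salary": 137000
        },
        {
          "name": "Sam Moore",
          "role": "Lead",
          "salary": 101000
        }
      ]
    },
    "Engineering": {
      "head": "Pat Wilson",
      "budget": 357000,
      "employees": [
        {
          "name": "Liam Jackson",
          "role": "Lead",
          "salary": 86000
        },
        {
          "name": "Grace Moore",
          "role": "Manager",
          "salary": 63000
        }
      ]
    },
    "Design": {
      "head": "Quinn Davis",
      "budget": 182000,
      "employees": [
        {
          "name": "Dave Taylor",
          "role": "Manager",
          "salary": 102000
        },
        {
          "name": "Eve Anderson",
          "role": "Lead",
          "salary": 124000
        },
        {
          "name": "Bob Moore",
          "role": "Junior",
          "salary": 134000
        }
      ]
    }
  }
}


Path: departments.Design.employees[0].name

Navigate:
  -> departments
  -> Design
  -> employees[0].name = 'Dave Taylor'

Dave Taylor


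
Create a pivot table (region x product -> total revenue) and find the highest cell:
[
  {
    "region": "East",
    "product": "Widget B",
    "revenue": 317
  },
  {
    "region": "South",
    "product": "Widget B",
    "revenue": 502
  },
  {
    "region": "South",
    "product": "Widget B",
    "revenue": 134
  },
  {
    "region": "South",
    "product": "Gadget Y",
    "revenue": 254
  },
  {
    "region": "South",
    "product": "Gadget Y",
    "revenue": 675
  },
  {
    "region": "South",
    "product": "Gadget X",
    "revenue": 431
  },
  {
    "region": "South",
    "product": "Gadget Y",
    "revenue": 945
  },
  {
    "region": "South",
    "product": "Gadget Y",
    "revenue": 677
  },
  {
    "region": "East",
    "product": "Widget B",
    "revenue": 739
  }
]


Pivot: region (rows) x product (columns) -> total revenue

     Gadget X      Gadget Y      Widget B    
East             0             0          1056  
South          431          2551           636  

Highest: South / Gadget Y = $2551

South / Gadget Y = $2551


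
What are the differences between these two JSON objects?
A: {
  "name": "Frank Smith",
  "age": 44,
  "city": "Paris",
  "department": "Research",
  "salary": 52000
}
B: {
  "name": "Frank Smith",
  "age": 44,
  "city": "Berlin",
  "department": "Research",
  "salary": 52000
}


Comparing each field (in key order):
  name: same
  age: same
  city: DIFFERENT
  department: same
  salary: same
Differences:
  city: Paris -> Berlin

1 field(s) changed

1 change: city


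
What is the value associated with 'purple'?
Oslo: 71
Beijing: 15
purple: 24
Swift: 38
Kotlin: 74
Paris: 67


Looking up key 'purple'
Value: 24

24


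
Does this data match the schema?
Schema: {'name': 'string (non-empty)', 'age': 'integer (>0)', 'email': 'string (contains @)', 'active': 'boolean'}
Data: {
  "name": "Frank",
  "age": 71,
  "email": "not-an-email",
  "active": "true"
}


Validating each field against schema:
  name: OK (non-empty string)
  age: OK (positive integer)
  email: FAIL ("not-an-email" does not contain @)
  active: FAIL ("true" is not a boolean)

Result: INVALID (2 errors: email, active)

INVALID (2 errors: email, active)


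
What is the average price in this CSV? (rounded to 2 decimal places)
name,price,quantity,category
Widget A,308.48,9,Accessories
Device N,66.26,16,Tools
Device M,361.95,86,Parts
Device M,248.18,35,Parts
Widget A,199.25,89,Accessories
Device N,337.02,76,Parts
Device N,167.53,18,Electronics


Computing average price:
Values: [308.48, 66.26, 361.95, 248.18, 199.25, 337.02, 167.53]
Sum = 1688.67
Count = 7
Average = 1688.67/7 ≈ 241.24 (rounded to 2 decimal places)

241.24


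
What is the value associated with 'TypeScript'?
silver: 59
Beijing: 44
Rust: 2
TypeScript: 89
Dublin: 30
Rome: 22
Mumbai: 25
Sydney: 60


Looking up key 'TypeScript'
Value: 89

89


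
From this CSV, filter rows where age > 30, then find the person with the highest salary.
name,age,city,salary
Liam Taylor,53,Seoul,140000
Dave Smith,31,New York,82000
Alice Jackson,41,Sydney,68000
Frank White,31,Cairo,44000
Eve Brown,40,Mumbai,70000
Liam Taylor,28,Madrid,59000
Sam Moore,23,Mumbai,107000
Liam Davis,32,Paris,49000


Filter: age > 30
Sort by: salary (descending)

Filtered records (6):
  Liam Taylor, age 53, salary $140000
  Dave Smith, age 31, salary $82000
  Eve Brown, age 40, salary $70000
  Alice Jackson, age 41, salary $68000
  Liam Davis, age 32, salary $49000
  Frank White, age 31, salary $44000

Highest salary: Liam Taylor ($140000)

Liam Taylor


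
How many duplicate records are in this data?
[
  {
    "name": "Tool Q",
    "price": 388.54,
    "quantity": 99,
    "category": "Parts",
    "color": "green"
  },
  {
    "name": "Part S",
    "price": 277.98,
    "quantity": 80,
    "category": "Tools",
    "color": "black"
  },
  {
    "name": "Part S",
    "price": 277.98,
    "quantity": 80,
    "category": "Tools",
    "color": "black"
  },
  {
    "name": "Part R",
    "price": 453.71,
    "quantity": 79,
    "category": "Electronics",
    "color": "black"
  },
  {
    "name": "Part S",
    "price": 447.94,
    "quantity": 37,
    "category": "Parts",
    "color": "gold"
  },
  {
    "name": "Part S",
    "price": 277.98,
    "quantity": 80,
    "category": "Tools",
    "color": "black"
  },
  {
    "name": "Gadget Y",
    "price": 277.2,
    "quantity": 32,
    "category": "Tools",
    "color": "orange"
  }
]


Checking 7 records for duplicates:

  Row 1: Tool Q ($388.54, qty 99)
  Row 2: Part S ($277.98, qty 80)
  Row 3: Part S ($277.98, qty 80) <-- DUPLICATE
  Row 4: Part R ($453.71, qty 79)
  Row 5: Part S ($447.94, qty 37)
  Row 6: Part S ($277.98, qty 80) <-- DUPLICATE
  Row 7: Gadget Y ($277.2, qty 32)

Duplicates found: 2
Unique records: 5

2 duplicates, 5 unique
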